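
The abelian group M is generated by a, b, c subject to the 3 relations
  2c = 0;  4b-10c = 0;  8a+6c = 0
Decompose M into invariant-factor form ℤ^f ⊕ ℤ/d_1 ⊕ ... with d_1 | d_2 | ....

Answer: M ≅ ℤ/2 ⊕ ℤ/4 ⊕ ℤ/8

Derivation:
rank_ℚ(R)=3; free=3−3=0
SNF(R) diag = [2, 4, 8] → torsion [2, 4, 8]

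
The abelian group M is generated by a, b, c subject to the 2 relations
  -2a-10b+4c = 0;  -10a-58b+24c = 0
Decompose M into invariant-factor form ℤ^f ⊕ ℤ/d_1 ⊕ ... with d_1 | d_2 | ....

Answer: M ≅ ℤ^1 ⊕ ℤ/2 ⊕ ℤ/4

Derivation:
rank_ℚ(R)=2; free=3−2=1
SNF(R) diag = [2, 4] → torsion [2, 4]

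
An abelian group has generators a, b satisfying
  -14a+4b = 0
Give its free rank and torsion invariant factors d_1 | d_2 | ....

Answer: M ≅ ℤ^1 ⊕ ℤ/2

Derivation:
rank_ℚ(R)=1; free=2−1=1
SNF(R) diag = [2] → torsion [2]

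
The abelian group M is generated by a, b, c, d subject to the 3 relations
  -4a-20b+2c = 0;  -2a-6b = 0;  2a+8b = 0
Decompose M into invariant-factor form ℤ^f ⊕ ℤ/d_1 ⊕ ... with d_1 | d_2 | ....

rank_ℚ(R)=3; free=4−3=1
SNF(R) diag = [2, 2, 2] → torsion [2, 2, 2]

Answer: M ≅ ℤ^1 ⊕ ℤ/2 ⊕ ℤ/2 ⊕ ℤ/2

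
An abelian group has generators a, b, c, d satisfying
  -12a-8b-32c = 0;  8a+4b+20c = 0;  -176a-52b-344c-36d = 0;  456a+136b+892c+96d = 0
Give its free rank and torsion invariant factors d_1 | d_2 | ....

Answer: M ≅ ℤ/4 ⊕ ℤ/4 ⊕ ℤ/12 ⊕ ℤ/12

Derivation:
rank_ℚ(R)=4; free=4−4=0
SNF(R) diag = [4, 4, 12, 12] → torsion [4, 4, 12, 12]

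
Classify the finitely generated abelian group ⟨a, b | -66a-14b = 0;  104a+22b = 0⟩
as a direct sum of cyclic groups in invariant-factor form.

rank_ℚ(R)=2; free=2−2=0
SNF(R) diag = [2, 2] → torsion [2, 2]

Answer: M ≅ ℤ/2 ⊕ ℤ/2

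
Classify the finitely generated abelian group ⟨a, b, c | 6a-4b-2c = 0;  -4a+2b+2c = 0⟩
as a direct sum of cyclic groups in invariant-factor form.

rank_ℚ(R)=2; free=3−2=1
SNF(R) diag = [2, 2] → torsion [2, 2]

Answer: M ≅ ℤ^1 ⊕ ℤ/2 ⊕ ℤ/2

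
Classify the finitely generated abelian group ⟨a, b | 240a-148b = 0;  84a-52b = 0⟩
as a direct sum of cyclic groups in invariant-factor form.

rank_ℚ(R)=2; free=2−2=0
SNF(R) diag = [4, 12] → torsion [4, 12]

Answer: M ≅ ℤ/4 ⊕ ℤ/12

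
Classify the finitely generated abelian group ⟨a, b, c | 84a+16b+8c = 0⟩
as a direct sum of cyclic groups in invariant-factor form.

Answer: M ≅ ℤ^2 ⊕ ℤ/4

Derivation:
rank_ℚ(R)=1; free=3−1=2
SNF(R) diag = [4] → torsion [4]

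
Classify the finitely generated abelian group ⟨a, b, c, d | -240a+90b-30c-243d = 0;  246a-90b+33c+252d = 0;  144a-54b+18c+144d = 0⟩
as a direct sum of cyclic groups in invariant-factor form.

rank_ℚ(R)=3; free=4−3=1
SNF(R) diag = [3, 9, 18] → torsion [3, 9, 18]

Answer: M ≅ ℤ^1 ⊕ ℤ/3 ⊕ ℤ/9 ⊕ ℤ/18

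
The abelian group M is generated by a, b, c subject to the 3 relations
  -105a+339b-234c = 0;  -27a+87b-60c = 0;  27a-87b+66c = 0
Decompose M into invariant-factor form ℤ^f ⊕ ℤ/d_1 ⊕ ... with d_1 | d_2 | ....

Answer: M ≅ ℤ/3 ⊕ ℤ/6 ⊕ ℤ/6

Derivation:
rank_ℚ(R)=3; free=3−3=0
SNF(R) diag = [3, 6, 6] → torsion [3, 6, 6]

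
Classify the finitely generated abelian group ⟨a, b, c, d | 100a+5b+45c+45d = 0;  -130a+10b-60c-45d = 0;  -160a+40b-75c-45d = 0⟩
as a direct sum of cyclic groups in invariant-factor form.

Answer: M ≅ ℤ^1 ⊕ ℤ/5 ⊕ ℤ/15 ⊕ ℤ/15

Derivation:
rank_ℚ(R)=3; free=4−3=1
SNF(R) diag = [5, 15, 15] → torsion [5, 15, 15]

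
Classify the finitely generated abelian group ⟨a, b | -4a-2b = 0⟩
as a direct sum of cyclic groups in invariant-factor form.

rank_ℚ(R)=1; free=2−1=1
SNF(R) diag = [2] → torsion [2]

Answer: M ≅ ℤ^1 ⊕ ℤ/2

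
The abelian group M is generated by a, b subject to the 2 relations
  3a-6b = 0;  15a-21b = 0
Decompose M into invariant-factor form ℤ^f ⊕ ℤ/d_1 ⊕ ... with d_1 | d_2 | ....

rank_ℚ(R)=2; free=2−2=0
SNF(R) diag = [3, 9] → torsion [3, 9]

Answer: M ≅ ℤ/3 ⊕ ℤ/9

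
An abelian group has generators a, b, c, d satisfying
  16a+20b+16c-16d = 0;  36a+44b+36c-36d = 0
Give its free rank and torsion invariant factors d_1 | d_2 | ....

rank_ℚ(R)=2; free=4−2=2
SNF(R) diag = [4, 4] → torsion [4, 4]

Answer: M ≅ ℤ^2 ⊕ ℤ/4 ⊕ ℤ/4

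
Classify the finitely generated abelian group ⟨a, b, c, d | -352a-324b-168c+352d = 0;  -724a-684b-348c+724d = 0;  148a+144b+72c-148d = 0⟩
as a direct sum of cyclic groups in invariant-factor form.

rank_ℚ(R)=3; free=4−3=1
SNF(R) diag = [4, 12, 36] → torsion [4, 12, 36]

Answer: M ≅ ℤ^1 ⊕ ℤ/4 ⊕ ℤ/12 ⊕ ℤ/36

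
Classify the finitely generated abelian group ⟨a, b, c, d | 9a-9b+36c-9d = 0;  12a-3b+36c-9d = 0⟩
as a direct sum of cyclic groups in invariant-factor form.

Answer: M ≅ ℤ^2 ⊕ ℤ/3 ⊕ ℤ/9

Derivation:
rank_ℚ(R)=2; free=4−2=2
SNF(R) diag = [3, 9] → torsion [3, 9]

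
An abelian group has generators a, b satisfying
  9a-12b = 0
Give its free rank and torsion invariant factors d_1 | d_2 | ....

Answer: M ≅ ℤ^1 ⊕ ℤ/3

Derivation:
rank_ℚ(R)=1; free=2−1=1
SNF(R) diag = [3] → torsion [3]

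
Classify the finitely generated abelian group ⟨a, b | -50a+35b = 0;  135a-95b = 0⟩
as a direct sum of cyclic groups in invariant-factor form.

rank_ℚ(R)=2; free=2−2=0
SNF(R) diag = [5, 5] → torsion [5, 5]

Answer: M ≅ ℤ/5 ⊕ ℤ/5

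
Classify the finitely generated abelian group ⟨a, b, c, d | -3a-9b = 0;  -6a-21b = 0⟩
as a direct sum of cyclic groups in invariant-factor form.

Answer: M ≅ ℤ^2 ⊕ ℤ/3 ⊕ ℤ/3

Derivation:
rank_ℚ(R)=2; free=4−2=2
SNF(R) diag = [3, 3] → torsion [3, 3]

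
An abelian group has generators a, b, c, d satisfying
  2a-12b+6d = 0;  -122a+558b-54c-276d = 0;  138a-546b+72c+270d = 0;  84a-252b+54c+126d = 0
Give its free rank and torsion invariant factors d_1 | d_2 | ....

rank_ℚ(R)=4; free=4−4=0
SNF(R) diag = [2, 6, 18, 36] → torsion [2, 6, 18, 36]

Answer: M ≅ ℤ/2 ⊕ ℤ/6 ⊕ ℤ/18 ⊕ ℤ/36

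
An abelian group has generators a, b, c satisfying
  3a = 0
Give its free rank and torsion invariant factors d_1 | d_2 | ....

rank_ℚ(R)=1; free=3−1=2
SNF(R) diag = [3] → torsion [3]

Answer: M ≅ ℤ^2 ⊕ ℤ/3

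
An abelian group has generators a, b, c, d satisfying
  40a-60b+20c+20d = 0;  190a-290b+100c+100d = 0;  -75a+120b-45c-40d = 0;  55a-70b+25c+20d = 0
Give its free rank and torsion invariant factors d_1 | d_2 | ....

rank_ℚ(R)=4; free=4−4=0
SNF(R) diag = [5, 10, 10, 20] → torsion [5, 10, 10, 20]

Answer: M ≅ ℤ/5 ⊕ ℤ/10 ⊕ ℤ/10 ⊕ ℤ/20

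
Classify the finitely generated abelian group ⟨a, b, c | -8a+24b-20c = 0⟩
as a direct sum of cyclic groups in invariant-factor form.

rank_ℚ(R)=1; free=3−1=2
SNF(R) diag = [4] → torsion [4]

Answer: M ≅ ℤ^2 ⊕ ℤ/4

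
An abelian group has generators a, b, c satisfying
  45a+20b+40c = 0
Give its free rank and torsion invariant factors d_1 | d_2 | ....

rank_ℚ(R)=1; free=3−1=2
SNF(R) diag = [5] → torsion [5]

Answer: M ≅ ℤ^2 ⊕ ℤ/5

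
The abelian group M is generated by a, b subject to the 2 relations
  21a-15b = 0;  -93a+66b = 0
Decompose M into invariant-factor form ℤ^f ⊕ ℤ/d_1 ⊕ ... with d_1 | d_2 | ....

rank_ℚ(R)=2; free=2−2=0
SNF(R) diag = [3, 3] → torsion [3, 3]

Answer: M ≅ ℤ/3 ⊕ ℤ/3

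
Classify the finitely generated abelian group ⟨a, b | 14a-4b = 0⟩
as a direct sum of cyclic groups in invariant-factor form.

rank_ℚ(R)=1; free=2−1=1
SNF(R) diag = [2] → torsion [2]

Answer: M ≅ ℤ^1 ⊕ ℤ/2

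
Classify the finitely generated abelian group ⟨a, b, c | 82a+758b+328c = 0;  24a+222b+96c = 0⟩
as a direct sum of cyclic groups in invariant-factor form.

rank_ℚ(R)=2; free=3−2=1
SNF(R) diag = [2, 6] → torsion [2, 6]

Answer: M ≅ ℤ^1 ⊕ ℤ/2 ⊕ ℤ/6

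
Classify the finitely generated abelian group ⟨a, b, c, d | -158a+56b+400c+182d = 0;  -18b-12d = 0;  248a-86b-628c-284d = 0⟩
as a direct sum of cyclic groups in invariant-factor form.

Answer: M ≅ ℤ^1 ⊕ ℤ/2 ⊕ ℤ/6 ⊕ ℤ/12

Derivation:
rank_ℚ(R)=3; free=4−3=1
SNF(R) diag = [2, 6, 12] → torsion [2, 6, 12]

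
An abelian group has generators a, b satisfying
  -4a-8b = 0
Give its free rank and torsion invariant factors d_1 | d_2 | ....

rank_ℚ(R)=1; free=2−1=1
SNF(R) diag = [4] → torsion [4]

Answer: M ≅ ℤ^1 ⊕ ℤ/4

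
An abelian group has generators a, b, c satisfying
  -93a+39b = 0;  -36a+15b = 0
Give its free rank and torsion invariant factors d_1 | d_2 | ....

rank_ℚ(R)=2; free=3−2=1
SNF(R) diag = [3, 3] → torsion [3, 3]

Answer: M ≅ ℤ^1 ⊕ ℤ/3 ⊕ ℤ/3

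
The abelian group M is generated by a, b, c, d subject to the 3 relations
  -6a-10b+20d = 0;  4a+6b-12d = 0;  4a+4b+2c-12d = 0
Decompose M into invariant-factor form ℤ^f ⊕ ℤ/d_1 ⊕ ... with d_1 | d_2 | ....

rank_ℚ(R)=3; free=4−3=1
SNF(R) diag = [2, 2, 2] → torsion [2, 2, 2]

Answer: M ≅ ℤ^1 ⊕ ℤ/2 ⊕ ℤ/2 ⊕ ℤ/2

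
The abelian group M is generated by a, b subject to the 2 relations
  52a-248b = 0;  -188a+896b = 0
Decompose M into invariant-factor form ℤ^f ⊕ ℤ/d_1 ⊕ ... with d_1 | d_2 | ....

Answer: M ≅ ℤ/4 ⊕ ℤ/8

Derivation:
rank_ℚ(R)=2; free=2−2=0
SNF(R) diag = [4, 8] → torsion [4, 8]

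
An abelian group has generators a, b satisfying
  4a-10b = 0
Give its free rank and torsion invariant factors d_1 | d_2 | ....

Answer: M ≅ ℤ^1 ⊕ ℤ/2

Derivation:
rank_ℚ(R)=1; free=2−1=1
SNF(R) diag = [2] → torsion [2]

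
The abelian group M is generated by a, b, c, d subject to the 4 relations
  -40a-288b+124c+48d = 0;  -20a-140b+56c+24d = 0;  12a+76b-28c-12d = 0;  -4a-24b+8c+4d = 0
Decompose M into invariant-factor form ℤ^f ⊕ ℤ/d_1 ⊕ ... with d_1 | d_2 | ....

Answer: M ≅ ℤ/4 ⊕ ℤ/4 ⊕ ℤ/4 ⊕ ℤ/4

Derivation:
rank_ℚ(R)=4; free=4−4=0
SNF(R) diag = [4, 4, 4, 4] → torsion [4, 4, 4, 4]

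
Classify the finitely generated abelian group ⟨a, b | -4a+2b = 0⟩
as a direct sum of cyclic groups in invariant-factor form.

rank_ℚ(R)=1; free=2−1=1
SNF(R) diag = [2] → torsion [2]

Answer: M ≅ ℤ^1 ⊕ ℤ/2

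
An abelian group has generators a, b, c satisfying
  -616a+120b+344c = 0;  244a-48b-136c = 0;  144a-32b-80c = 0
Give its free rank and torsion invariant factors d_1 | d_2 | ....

Answer: M ≅ ℤ/4 ⊕ ℤ/8 ⊕ ℤ/16

Derivation:
rank_ℚ(R)=3; free=3−3=0
SNF(R) diag = [4, 8, 16] → torsion [4, 8, 16]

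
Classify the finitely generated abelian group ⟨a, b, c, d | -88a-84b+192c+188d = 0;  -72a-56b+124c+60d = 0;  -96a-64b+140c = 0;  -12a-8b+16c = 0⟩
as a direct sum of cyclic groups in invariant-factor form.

Answer: M ≅ ℤ/4 ⊕ ℤ/4 ⊕ ℤ/12 ⊕ ℤ/12

Derivation:
rank_ℚ(R)=4; free=4−4=0
SNF(R) diag = [4, 4, 12, 12] → torsion [4, 4, 12, 12]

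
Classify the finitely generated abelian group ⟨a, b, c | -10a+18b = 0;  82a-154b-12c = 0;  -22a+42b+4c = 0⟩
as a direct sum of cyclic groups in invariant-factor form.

Answer: M ≅ ℤ/2 ⊕ ℤ/4 ⊕ ℤ/4

Derivation:
rank_ℚ(R)=3; free=3−3=0
SNF(R) diag = [2, 4, 4] → torsion [2, 4, 4]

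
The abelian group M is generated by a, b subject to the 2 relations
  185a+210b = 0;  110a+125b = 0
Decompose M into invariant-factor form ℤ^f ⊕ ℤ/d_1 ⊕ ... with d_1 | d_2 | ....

rank_ℚ(R)=2; free=2−2=0
SNF(R) diag = [5, 5] → torsion [5, 5]

Answer: M ≅ ℤ/5 ⊕ ℤ/5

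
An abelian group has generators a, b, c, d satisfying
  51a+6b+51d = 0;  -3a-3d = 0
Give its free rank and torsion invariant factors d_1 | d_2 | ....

rank_ℚ(R)=2; free=4−2=2
SNF(R) diag = [3, 6] → torsion [3, 6]

Answer: M ≅ ℤ^2 ⊕ ℤ/3 ⊕ ℤ/6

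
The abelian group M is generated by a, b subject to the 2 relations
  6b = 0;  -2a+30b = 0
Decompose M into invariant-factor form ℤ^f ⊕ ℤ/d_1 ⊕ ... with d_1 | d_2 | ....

rank_ℚ(R)=2; free=2−2=0
SNF(R) diag = [2, 6] → torsion [2, 6]

Answer: M ≅ ℤ/2 ⊕ ℤ/6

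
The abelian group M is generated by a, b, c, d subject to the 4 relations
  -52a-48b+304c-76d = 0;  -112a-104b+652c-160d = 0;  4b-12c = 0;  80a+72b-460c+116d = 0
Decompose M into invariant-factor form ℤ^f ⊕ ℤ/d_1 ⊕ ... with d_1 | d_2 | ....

rank_ℚ(R)=4; free=4−4=0
SNF(R) diag = [4, 4, 4, 12] → torsion [4, 4, 4, 12]

Answer: M ≅ ℤ/4 ⊕ ℤ/4 ⊕ ℤ/4 ⊕ ℤ/12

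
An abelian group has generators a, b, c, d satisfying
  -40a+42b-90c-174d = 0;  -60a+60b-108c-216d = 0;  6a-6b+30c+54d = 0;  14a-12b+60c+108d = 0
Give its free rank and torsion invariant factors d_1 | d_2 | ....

rank_ℚ(R)=4; free=4−4=0
SNF(R) diag = [2, 6, 12, 24] → torsion [2, 6, 12, 24]

Answer: M ≅ ℤ/2 ⊕ ℤ/6 ⊕ ℤ/12 ⊕ ℤ/24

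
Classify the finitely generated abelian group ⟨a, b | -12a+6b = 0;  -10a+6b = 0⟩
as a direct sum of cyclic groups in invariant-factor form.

rank_ℚ(R)=2; free=2−2=0
SNF(R) diag = [2, 6] → torsion [2, 6]

Answer: M ≅ ℤ/2 ⊕ ℤ/6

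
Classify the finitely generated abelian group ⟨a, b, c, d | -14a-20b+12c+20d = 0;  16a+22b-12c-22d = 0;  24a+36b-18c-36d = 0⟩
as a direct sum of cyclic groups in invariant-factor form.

rank_ℚ(R)=3; free=4−3=1
SNF(R) diag = [2, 6, 6] → torsion [2, 6, 6]

Answer: M ≅ ℤ^1 ⊕ ℤ/2 ⊕ ℤ/6 ⊕ ℤ/6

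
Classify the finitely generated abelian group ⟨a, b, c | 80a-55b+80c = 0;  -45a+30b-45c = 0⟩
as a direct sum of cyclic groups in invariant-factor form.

Answer: M ≅ ℤ^1 ⊕ ℤ/5 ⊕ ℤ/15

Derivation:
rank_ℚ(R)=2; free=3−2=1
SNF(R) diag = [5, 15] → torsion [5, 15]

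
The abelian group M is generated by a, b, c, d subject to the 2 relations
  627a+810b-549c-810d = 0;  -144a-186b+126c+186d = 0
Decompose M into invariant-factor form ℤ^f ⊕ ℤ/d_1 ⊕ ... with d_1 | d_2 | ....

rank_ℚ(R)=2; free=4−2=2
SNF(R) diag = [3, 6] → torsion [3, 6]

Answer: M ≅ ℤ^2 ⊕ ℤ/3 ⊕ ℤ/6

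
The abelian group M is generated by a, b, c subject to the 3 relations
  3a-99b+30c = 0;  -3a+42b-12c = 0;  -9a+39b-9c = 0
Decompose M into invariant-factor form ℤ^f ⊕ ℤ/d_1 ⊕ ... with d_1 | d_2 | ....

rank_ℚ(R)=3; free=3−3=0
SNF(R) diag = [3, 3, 9] → torsion [3, 3, 9]

Answer: M ≅ ℤ/3 ⊕ ℤ/3 ⊕ ℤ/9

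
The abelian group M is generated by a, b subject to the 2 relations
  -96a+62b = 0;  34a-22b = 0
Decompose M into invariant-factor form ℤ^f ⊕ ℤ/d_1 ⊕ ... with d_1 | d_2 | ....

Answer: M ≅ ℤ/2 ⊕ ℤ/2

Derivation:
rank_ℚ(R)=2; free=2−2=0
SNF(R) diag = [2, 2] → torsion [2, 2]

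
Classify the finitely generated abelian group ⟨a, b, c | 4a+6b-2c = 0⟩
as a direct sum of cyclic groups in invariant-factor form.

rank_ℚ(R)=1; free=3−1=2
SNF(R) diag = [2] → torsion [2]

Answer: M ≅ ℤ^2 ⊕ ℤ/2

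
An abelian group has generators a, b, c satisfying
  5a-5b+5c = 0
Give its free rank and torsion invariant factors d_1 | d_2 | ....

rank_ℚ(R)=1; free=3−1=2
SNF(R) diag = [5] → torsion [5]

Answer: M ≅ ℤ^2 ⊕ ℤ/5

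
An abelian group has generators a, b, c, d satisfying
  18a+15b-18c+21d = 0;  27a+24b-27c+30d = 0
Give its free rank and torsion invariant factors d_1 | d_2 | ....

rank_ℚ(R)=2; free=4−2=2
SNF(R) diag = [3, 9] → torsion [3, 9]

Answer: M ≅ ℤ^2 ⊕ ℤ/3 ⊕ ℤ/9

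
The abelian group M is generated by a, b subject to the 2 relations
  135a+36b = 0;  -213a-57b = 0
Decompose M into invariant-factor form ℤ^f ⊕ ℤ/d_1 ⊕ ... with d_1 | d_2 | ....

rank_ℚ(R)=2; free=2−2=0
SNF(R) diag = [3, 9] → torsion [3, 9]

Answer: M ≅ ℤ/3 ⊕ ℤ/9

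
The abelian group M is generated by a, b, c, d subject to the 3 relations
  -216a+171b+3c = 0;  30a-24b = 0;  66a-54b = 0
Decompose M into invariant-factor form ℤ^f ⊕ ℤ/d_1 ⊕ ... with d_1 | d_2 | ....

rank_ℚ(R)=3; free=4−3=1
SNF(R) diag = [3, 6, 6] → torsion [3, 6, 6]

Answer: M ≅ ℤ^1 ⊕ ℤ/3 ⊕ ℤ/6 ⊕ ℤ/6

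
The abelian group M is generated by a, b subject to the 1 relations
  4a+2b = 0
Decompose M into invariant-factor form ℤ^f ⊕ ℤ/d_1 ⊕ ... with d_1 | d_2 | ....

Answer: M ≅ ℤ^1 ⊕ ℤ/2

Derivation:
rank_ℚ(R)=1; free=2−1=1
SNF(R) diag = [2] → torsion [2]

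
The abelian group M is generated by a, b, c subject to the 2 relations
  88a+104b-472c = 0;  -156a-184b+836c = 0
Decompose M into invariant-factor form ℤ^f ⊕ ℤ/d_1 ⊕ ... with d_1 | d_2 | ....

Answer: M ≅ ℤ^1 ⊕ ℤ/4 ⊕ ℤ/8

Derivation:
rank_ℚ(R)=2; free=3−2=1
SNF(R) diag = [4, 8] → torsion [4, 8]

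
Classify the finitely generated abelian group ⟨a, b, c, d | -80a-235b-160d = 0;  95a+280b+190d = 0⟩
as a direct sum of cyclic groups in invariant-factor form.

rank_ℚ(R)=2; free=4−2=2
SNF(R) diag = [5, 15] → torsion [5, 15]

Answer: M ≅ ℤ^2 ⊕ ℤ/5 ⊕ ℤ/15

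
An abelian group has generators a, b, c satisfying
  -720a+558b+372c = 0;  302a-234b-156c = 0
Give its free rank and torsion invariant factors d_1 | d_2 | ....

rank_ℚ(R)=2; free=3−2=1
SNF(R) diag = [2, 6] → torsion [2, 6]

Answer: M ≅ ℤ^1 ⊕ ℤ/2 ⊕ ℤ/6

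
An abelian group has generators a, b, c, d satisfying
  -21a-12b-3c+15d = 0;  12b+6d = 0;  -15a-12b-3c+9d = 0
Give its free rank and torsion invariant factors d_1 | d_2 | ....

rank_ℚ(R)=3; free=4−3=1
SNF(R) diag = [3, 6, 6] → torsion [3, 6, 6]

Answer: M ≅ ℤ^1 ⊕ ℤ/3 ⊕ ℤ/6 ⊕ ℤ/6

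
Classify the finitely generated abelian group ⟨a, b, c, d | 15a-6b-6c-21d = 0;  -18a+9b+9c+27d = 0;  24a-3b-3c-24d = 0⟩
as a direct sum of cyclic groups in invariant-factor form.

rank_ℚ(R)=3; free=4−3=1
SNF(R) diag = [3, 3, 9] → torsion [3, 3, 9]

Answer: M ≅ ℤ^1 ⊕ ℤ/3 ⊕ ℤ/3 ⊕ ℤ/9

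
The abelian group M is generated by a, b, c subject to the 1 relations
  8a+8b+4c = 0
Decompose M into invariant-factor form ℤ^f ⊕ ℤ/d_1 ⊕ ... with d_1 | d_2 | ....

rank_ℚ(R)=1; free=3−1=2
SNF(R) diag = [4] → torsion [4]

Answer: M ≅ ℤ^2 ⊕ ℤ/4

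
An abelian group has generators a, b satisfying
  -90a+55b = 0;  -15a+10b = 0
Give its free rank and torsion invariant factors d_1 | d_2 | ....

rank_ℚ(R)=2; free=2−2=0
SNF(R) diag = [5, 15] → torsion [5, 15]

Answer: M ≅ ℤ/5 ⊕ ℤ/15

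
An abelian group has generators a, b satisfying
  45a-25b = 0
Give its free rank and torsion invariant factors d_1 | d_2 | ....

Answer: M ≅ ℤ^1 ⊕ ℤ/5

Derivation:
rank_ℚ(R)=1; free=2−1=1
SNF(R) diag = [5] → torsion [5]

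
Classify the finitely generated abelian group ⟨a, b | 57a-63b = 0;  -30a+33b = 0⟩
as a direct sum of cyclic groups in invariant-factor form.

Answer: M ≅ ℤ/3 ⊕ ℤ/3

Derivation:
rank_ℚ(R)=2; free=2−2=0
SNF(R) diag = [3, 3] → torsion [3, 3]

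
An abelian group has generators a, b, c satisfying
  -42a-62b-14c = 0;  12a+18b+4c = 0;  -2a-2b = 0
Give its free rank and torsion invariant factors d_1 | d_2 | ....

rank_ℚ(R)=3; free=3−3=0
SNF(R) diag = [2, 2, 2] → torsion [2, 2, 2]

Answer: M ≅ ℤ/2 ⊕ ℤ/2 ⊕ ℤ/2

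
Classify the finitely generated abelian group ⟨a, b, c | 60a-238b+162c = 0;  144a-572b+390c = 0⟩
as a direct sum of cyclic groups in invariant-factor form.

rank_ℚ(R)=2; free=3−2=1
SNF(R) diag = [2, 6] → torsion [2, 6]

Answer: M ≅ ℤ^1 ⊕ ℤ/2 ⊕ ℤ/6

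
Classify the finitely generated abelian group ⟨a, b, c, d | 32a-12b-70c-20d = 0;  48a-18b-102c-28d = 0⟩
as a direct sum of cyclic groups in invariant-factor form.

rank_ℚ(R)=2; free=4−2=2
SNF(R) diag = [2, 2] → torsion [2, 2]

Answer: M ≅ ℤ^2 ⊕ ℤ/2 ⊕ ℤ/2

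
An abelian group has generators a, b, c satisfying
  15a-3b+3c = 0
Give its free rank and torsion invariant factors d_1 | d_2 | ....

rank_ℚ(R)=1; free=3−1=2
SNF(R) diag = [3] → torsion [3]

Answer: M ≅ ℤ^2 ⊕ ℤ/3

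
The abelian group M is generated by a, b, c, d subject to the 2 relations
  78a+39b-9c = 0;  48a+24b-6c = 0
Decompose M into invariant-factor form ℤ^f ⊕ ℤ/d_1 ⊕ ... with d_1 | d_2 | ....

rank_ℚ(R)=2; free=4−2=2
SNF(R) diag = [3, 6] → torsion [3, 6]

Answer: M ≅ ℤ^2 ⊕ ℤ/3 ⊕ ℤ/6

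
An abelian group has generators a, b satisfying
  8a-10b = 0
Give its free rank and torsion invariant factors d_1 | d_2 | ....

rank_ℚ(R)=1; free=2−1=1
SNF(R) diag = [2] → torsion [2]

Answer: M ≅ ℤ^1 ⊕ ℤ/2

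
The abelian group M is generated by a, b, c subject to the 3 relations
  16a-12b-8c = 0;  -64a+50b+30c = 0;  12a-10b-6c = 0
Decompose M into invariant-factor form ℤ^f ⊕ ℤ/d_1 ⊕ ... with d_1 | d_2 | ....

Answer: M ≅ ℤ/2 ⊕ ℤ/4 ⊕ ℤ/4

Derivation:
rank_ℚ(R)=3; free=3−3=0
SNF(R) diag = [2, 4, 4] → torsion [2, 4, 4]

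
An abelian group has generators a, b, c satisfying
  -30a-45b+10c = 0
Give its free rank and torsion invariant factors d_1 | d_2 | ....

Answer: M ≅ ℤ^2 ⊕ ℤ/5

Derivation:
rank_ℚ(R)=1; free=3−1=2
SNF(R) diag = [5] → torsion [5]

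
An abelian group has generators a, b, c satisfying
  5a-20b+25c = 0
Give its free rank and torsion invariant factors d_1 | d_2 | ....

Answer: M ≅ ℤ^2 ⊕ ℤ/5

Derivation:
rank_ℚ(R)=1; free=3−1=2
SNF(R) diag = [5] → torsion [5]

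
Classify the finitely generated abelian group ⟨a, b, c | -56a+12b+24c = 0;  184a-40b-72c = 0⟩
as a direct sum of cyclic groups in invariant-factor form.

rank_ℚ(R)=2; free=3−2=1
SNF(R) diag = [4, 8] → torsion [4, 8]

Answer: M ≅ ℤ^1 ⊕ ℤ/4 ⊕ ℤ/8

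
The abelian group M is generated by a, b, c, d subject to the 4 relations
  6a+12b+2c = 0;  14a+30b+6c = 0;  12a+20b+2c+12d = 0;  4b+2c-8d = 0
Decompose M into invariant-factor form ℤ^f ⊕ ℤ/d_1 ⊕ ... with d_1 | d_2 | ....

Answer: M ≅ ℤ/2 ⊕ ℤ/2 ⊕ ℤ/2 ⊕ ℤ/4

Derivation:
rank_ℚ(R)=4; free=4−4=0
SNF(R) diag = [2, 2, 2, 4] → torsion [2, 2, 2, 4]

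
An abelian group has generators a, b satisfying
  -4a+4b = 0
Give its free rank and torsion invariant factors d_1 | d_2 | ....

Answer: M ≅ ℤ^1 ⊕ ℤ/4

Derivation:
rank_ℚ(R)=1; free=2−1=1
SNF(R) diag = [4] → torsion [4]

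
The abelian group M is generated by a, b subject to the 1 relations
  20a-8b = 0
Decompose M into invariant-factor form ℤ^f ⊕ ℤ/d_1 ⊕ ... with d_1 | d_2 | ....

Answer: M ≅ ℤ^1 ⊕ ℤ/4

Derivation:
rank_ℚ(R)=1; free=2−1=1
SNF(R) diag = [4] → torsion [4]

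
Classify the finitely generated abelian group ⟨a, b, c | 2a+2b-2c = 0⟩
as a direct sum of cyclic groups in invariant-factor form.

Answer: M ≅ ℤ^2 ⊕ ℤ/2

Derivation:
rank_ℚ(R)=1; free=3−1=2
SNF(R) diag = [2] → torsion [2]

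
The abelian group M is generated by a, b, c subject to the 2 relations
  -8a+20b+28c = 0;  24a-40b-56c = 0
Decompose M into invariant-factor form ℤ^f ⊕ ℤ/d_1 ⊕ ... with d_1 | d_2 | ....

rank_ℚ(R)=2; free=3−2=1
SNF(R) diag = [4, 8] → torsion [4, 8]

Answer: M ≅ ℤ^1 ⊕ ℤ/4 ⊕ ℤ/8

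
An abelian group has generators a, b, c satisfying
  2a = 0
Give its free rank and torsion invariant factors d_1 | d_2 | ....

Answer: M ≅ ℤ^2 ⊕ ℤ/2

Derivation:
rank_ℚ(R)=1; free=3−1=2
SNF(R) diag = [2] → torsion [2]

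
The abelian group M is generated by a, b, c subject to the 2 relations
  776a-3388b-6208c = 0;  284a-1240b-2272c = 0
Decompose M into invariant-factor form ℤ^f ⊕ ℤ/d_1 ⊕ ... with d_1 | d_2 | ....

Answer: M ≅ ℤ^1 ⊕ ℤ/4 ⊕ ℤ/12

Derivation:
rank_ℚ(R)=2; free=3−2=1
SNF(R) diag = [4, 12] → torsion [4, 12]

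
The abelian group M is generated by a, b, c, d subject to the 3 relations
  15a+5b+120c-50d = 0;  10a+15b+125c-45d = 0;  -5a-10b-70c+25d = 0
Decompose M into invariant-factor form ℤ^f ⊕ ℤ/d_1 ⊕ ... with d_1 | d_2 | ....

Answer: M ≅ ℤ^1 ⊕ ℤ/5 ⊕ ℤ/5 ⊕ ℤ/15

Derivation:
rank_ℚ(R)=3; free=4−3=1
SNF(R) diag = [5, 5, 15] → torsion [5, 5, 15]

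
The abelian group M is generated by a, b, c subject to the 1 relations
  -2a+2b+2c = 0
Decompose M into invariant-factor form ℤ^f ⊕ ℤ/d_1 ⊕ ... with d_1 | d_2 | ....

rank_ℚ(R)=1; free=3−1=2
SNF(R) diag = [2] → torsion [2]

Answer: M ≅ ℤ^2 ⊕ ℤ/2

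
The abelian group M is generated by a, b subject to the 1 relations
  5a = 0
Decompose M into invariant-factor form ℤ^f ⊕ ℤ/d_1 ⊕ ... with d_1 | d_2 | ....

Answer: M ≅ ℤ^1 ⊕ ℤ/5

Derivation:
rank_ℚ(R)=1; free=2−1=1
SNF(R) diag = [5] → torsion [5]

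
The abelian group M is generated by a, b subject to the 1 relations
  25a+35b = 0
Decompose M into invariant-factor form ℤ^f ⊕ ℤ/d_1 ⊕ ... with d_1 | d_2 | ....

rank_ℚ(R)=1; free=2−1=1
SNF(R) diag = [5] → torsion [5]

Answer: M ≅ ℤ^1 ⊕ ℤ/5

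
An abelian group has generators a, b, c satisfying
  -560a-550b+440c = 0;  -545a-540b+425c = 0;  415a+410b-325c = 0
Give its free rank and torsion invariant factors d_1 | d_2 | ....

rank_ℚ(R)=3; free=3−3=0
SNF(R) diag = [5, 10, 30] → torsion [5, 10, 30]

Answer: M ≅ ℤ/5 ⊕ ℤ/10 ⊕ ℤ/30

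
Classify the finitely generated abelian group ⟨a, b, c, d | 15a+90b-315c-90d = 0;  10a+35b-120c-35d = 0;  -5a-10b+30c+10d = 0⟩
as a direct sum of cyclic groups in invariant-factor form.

Answer: M ≅ ℤ^1 ⊕ ℤ/5 ⊕ ℤ/15 ⊕ ℤ/15

Derivation:
rank_ℚ(R)=3; free=4−3=1
SNF(R) diag = [5, 15, 15] → torsion [5, 15, 15]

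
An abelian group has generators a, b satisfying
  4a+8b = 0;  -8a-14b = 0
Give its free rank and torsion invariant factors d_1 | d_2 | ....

Answer: M ≅ ℤ/2 ⊕ ℤ/4

Derivation:
rank_ℚ(R)=2; free=2−2=0
SNF(R) diag = [2, 4] → torsion [2, 4]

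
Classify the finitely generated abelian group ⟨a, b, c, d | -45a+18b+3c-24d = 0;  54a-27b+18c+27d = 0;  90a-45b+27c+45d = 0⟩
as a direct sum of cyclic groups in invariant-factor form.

Answer: M ≅ ℤ^1 ⊕ ℤ/3 ⊕ ℤ/9 ⊕ ℤ/9

Derivation:
rank_ℚ(R)=3; free=4−3=1
SNF(R) diag = [3, 9, 9] → torsion [3, 9, 9]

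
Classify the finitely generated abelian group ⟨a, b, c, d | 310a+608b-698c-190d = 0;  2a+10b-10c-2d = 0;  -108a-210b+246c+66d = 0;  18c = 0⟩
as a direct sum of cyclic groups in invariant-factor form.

Answer: M ≅ ℤ/2 ⊕ ℤ/6 ⊕ ℤ/6 ⊕ ℤ/18

Derivation:
rank_ℚ(R)=4; free=4−4=0
SNF(R) diag = [2, 6, 6, 18] → torsion [2, 6, 6, 18]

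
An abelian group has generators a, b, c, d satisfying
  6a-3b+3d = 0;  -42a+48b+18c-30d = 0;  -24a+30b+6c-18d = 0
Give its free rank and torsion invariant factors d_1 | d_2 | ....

Answer: M ≅ ℤ^1 ⊕ ℤ/3 ⊕ ℤ/6 ⊕ ℤ/18

Derivation:
rank_ℚ(R)=3; free=4−3=1
SNF(R) diag = [3, 6, 18] → torsion [3, 6, 18]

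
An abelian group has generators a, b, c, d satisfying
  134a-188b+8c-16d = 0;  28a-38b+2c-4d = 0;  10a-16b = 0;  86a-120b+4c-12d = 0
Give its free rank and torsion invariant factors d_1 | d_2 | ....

Answer: M ≅ ℤ/2 ⊕ ℤ/2 ⊕ ℤ/4 ⊕ ℤ/4

Derivation:
rank_ℚ(R)=4; free=4−4=0
SNF(R) diag = [2, 2, 4, 4] → torsion [2, 2, 4, 4]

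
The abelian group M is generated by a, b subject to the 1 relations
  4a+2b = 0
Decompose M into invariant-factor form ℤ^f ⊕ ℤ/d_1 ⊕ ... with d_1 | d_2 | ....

Answer: M ≅ ℤ^1 ⊕ ℤ/2

Derivation:
rank_ℚ(R)=1; free=2−1=1
SNF(R) diag = [2] → torsion [2]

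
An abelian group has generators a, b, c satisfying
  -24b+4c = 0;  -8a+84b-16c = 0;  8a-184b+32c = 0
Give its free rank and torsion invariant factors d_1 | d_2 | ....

rank_ℚ(R)=3; free=3−3=0
SNF(R) diag = [4, 4, 8] → torsion [4, 4, 8]

Answer: M ≅ ℤ/4 ⊕ ℤ/4 ⊕ ℤ/8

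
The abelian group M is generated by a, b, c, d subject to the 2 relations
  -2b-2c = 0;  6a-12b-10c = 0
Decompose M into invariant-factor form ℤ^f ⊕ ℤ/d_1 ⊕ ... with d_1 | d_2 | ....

Answer: M ≅ ℤ^2 ⊕ ℤ/2 ⊕ ℤ/2

Derivation:
rank_ℚ(R)=2; free=4−2=2
SNF(R) diag = [2, 2] → torsion [2, 2]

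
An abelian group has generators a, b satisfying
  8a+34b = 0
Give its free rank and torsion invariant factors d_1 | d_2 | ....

Answer: M ≅ ℤ^1 ⊕ ℤ/2

Derivation:
rank_ℚ(R)=1; free=2−1=1
SNF(R) diag = [2] → torsion [2]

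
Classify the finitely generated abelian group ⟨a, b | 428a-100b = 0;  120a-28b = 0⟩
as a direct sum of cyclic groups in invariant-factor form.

Answer: M ≅ ℤ/4 ⊕ ℤ/4

Derivation:
rank_ℚ(R)=2; free=2−2=0
SNF(R) diag = [4, 4] → torsion [4, 4]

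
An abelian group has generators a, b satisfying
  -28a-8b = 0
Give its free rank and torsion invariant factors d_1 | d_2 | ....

Answer: M ≅ ℤ^1 ⊕ ℤ/4

Derivation:
rank_ℚ(R)=1; free=2−1=1
SNF(R) diag = [4] → torsion [4]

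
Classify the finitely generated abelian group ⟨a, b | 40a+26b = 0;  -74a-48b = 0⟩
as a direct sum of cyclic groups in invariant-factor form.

rank_ℚ(R)=2; free=2−2=0
SNF(R) diag = [2, 2] → torsion [2, 2]

Answer: M ≅ ℤ/2 ⊕ ℤ/2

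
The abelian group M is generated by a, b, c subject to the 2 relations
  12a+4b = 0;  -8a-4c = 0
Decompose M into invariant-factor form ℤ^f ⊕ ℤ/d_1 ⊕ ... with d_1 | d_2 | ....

Answer: M ≅ ℤ^1 ⊕ ℤ/4 ⊕ ℤ/4

Derivation:
rank_ℚ(R)=2; free=3−2=1
SNF(R) diag = [4, 4] → torsion [4, 4]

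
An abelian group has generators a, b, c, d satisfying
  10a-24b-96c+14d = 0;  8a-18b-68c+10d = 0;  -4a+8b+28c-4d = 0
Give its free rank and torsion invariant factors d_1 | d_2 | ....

Answer: M ≅ ℤ^1 ⊕ ℤ/2 ⊕ ℤ/2 ⊕ ℤ/4

Derivation:
rank_ℚ(R)=3; free=4−3=1
SNF(R) diag = [2, 2, 4] → torsion [2, 2, 4]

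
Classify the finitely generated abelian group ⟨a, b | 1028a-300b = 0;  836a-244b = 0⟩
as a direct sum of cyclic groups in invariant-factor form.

Answer: M ≅ ℤ/4 ⊕ ℤ/8

Derivation:
rank_ℚ(R)=2; free=2−2=0
SNF(R) diag = [4, 8] → torsion [4, 8]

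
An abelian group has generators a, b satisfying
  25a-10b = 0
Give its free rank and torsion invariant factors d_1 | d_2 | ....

rank_ℚ(R)=1; free=2−1=1
SNF(R) diag = [5] → torsion [5]

Answer: M ≅ ℤ^1 ⊕ ℤ/5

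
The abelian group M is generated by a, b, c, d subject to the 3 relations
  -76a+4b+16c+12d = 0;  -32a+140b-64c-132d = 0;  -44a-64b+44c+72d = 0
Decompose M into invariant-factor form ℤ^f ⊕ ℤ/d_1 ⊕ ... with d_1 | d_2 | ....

rank_ℚ(R)=3; free=4−3=1
SNF(R) diag = [4, 12, 36] → torsion [4, 12, 36]

Answer: M ≅ ℤ^1 ⊕ ℤ/4 ⊕ ℤ/12 ⊕ ℤ/36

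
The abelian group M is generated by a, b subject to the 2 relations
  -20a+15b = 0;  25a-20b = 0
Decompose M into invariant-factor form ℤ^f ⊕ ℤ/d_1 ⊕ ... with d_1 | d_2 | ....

rank_ℚ(R)=2; free=2−2=0
SNF(R) diag = [5, 5] → torsion [5, 5]

Answer: M ≅ ℤ/5 ⊕ ℤ/5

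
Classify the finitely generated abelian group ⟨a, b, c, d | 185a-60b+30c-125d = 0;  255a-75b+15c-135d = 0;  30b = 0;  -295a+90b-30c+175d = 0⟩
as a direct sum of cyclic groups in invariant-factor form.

Answer: M ≅ ℤ/5 ⊕ ℤ/15 ⊕ ℤ/30 ⊕ ℤ/60

Derivation:
rank_ℚ(R)=4; free=4−4=0
SNF(R) diag = [5, 15, 30, 60] → torsion [5, 15, 30, 60]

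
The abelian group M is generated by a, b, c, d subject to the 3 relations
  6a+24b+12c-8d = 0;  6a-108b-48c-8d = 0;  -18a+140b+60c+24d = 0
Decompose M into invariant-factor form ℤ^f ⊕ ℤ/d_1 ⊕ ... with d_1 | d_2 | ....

Answer: M ≅ ℤ^1 ⊕ ℤ/2 ⊕ ℤ/4 ⊕ ℤ/12

Derivation:
rank_ℚ(R)=3; free=4−3=1
SNF(R) diag = [2, 4, 12] → torsion [2, 4, 12]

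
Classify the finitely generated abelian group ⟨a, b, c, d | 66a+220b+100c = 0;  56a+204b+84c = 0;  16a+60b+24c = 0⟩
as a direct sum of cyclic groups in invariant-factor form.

Answer: M ≅ ℤ^1 ⊕ ℤ/2 ⊕ ℤ/4 ⊕ ℤ/12

Derivation:
rank_ℚ(R)=3; free=4−3=1
SNF(R) diag = [2, 4, 12] → torsion [2, 4, 12]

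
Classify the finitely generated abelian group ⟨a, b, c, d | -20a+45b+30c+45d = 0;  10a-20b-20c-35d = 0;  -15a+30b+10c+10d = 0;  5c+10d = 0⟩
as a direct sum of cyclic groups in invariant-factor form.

Answer: M ≅ ℤ/5 ⊕ ℤ/5 ⊕ ℤ/5 ⊕ ℤ/5

Derivation:
rank_ℚ(R)=4; free=4−4=0
SNF(R) diag = [5, 5, 5, 5] → torsion [5, 5, 5, 5]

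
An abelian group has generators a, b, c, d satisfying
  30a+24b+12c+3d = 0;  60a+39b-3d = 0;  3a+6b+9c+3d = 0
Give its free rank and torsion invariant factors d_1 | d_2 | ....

Answer: M ≅ ℤ^1 ⊕ ℤ/3 ⊕ ℤ/3 ⊕ ℤ/9

Derivation:
rank_ℚ(R)=3; free=4−3=1
SNF(R) diag = [3, 3, 9] → torsion [3, 3, 9]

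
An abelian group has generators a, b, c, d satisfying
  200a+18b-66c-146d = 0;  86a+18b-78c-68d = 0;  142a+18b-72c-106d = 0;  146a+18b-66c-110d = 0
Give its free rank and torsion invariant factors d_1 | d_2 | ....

rank_ℚ(R)=4; free=4−4=0
SNF(R) diag = [2, 6, 18, 18] → torsion [2, 6, 18, 18]

Answer: M ≅ ℤ/2 ⊕ ℤ/6 ⊕ ℤ/18 ⊕ ℤ/18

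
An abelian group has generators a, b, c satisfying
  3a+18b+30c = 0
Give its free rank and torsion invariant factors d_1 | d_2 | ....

Answer: M ≅ ℤ^2 ⊕ ℤ/3

Derivation:
rank_ℚ(R)=1; free=3−1=2
SNF(R) diag = [3] → torsion [3]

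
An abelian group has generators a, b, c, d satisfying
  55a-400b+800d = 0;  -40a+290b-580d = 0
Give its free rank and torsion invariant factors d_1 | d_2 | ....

Answer: M ≅ ℤ^2 ⊕ ℤ/5 ⊕ ℤ/10

Derivation:
rank_ℚ(R)=2; free=4−2=2
SNF(R) diag = [5, 10] → torsion [5, 10]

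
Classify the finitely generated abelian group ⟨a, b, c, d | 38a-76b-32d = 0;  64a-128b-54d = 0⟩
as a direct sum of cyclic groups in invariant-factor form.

rank_ℚ(R)=2; free=4−2=2
SNF(R) diag = [2, 2] → torsion [2, 2]

Answer: M ≅ ℤ^2 ⊕ ℤ/2 ⊕ ℤ/2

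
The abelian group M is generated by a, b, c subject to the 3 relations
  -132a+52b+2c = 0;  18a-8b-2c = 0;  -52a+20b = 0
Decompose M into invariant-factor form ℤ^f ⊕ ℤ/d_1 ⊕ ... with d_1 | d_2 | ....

rank_ℚ(R)=3; free=3−3=0
SNF(R) diag = [2, 2, 4] → torsion [2, 2, 4]

Answer: M ≅ ℤ/2 ⊕ ℤ/2 ⊕ ℤ/4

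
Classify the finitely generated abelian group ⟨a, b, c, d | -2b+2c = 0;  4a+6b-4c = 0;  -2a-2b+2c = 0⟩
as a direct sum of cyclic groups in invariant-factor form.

rank_ℚ(R)=3; free=4−3=1
SNF(R) diag = [2, 2, 2] → torsion [2, 2, 2]

Answer: M ≅ ℤ^1 ⊕ ℤ/2 ⊕ ℤ/2 ⊕ ℤ/2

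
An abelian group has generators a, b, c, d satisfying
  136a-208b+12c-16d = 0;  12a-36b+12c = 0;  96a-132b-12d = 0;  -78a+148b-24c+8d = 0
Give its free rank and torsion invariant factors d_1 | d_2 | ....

Answer: M ≅ ℤ/2 ⊕ ℤ/4 ⊕ ℤ/12 ⊕ ℤ/12

Derivation:
rank_ℚ(R)=4; free=4−4=0
SNF(R) diag = [2, 4, 12, 12] → torsion [2, 4, 12, 12]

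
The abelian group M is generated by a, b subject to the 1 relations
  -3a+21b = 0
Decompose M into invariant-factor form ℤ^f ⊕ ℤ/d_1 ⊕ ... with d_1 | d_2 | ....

Answer: M ≅ ℤ^1 ⊕ ℤ/3

Derivation:
rank_ℚ(R)=1; free=2−1=1
SNF(R) diag = [3] → torsion [3]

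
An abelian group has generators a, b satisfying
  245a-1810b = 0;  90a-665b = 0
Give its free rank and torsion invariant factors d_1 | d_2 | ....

rank_ℚ(R)=2; free=2−2=0
SNF(R) diag = [5, 5] → torsion [5, 5]

Answer: M ≅ ℤ/5 ⊕ ℤ/5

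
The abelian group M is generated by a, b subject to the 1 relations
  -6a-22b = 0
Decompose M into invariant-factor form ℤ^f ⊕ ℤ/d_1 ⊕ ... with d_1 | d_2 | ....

rank_ℚ(R)=1; free=2−1=1
SNF(R) diag = [2] → torsion [2]

Answer: M ≅ ℤ^1 ⊕ ℤ/2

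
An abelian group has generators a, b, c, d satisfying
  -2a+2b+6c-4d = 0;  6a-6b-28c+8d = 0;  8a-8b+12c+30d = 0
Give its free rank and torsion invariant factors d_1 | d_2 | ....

Answer: M ≅ ℤ^1 ⊕ ℤ/2 ⊕ ℤ/2 ⊕ ℤ/2

Derivation:
rank_ℚ(R)=3; free=4−3=1
SNF(R) diag = [2, 2, 2] → torsion [2, 2, 2]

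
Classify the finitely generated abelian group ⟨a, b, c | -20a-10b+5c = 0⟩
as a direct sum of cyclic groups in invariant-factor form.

rank_ℚ(R)=1; free=3−1=2
SNF(R) diag = [5] → torsion [5]

Answer: M ≅ ℤ^2 ⊕ ℤ/5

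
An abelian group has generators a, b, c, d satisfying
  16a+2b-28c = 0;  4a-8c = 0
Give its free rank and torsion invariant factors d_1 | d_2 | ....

rank_ℚ(R)=2; free=4−2=2
SNF(R) diag = [2, 4] → torsion [2, 4]

Answer: M ≅ ℤ^2 ⊕ ℤ/2 ⊕ ℤ/4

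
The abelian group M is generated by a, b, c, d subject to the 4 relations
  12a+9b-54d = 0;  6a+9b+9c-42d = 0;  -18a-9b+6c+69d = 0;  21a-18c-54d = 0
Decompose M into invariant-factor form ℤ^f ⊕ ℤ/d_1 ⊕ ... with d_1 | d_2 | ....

rank_ℚ(R)=4; free=4−4=0
SNF(R) diag = [3, 3, 3, 9] → torsion [3, 3, 3, 9]

Answer: M ≅ ℤ/3 ⊕ ℤ/3 ⊕ ℤ/3 ⊕ ℤ/9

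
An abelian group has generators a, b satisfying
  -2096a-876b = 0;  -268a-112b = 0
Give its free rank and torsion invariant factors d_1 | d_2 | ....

rank_ℚ(R)=2; free=2−2=0
SNF(R) diag = [4, 4] → torsion [4, 4]

Answer: M ≅ ℤ/4 ⊕ ℤ/4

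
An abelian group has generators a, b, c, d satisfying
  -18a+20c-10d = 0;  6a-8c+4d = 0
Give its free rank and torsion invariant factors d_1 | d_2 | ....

Answer: M ≅ ℤ^2 ⊕ ℤ/2 ⊕ ℤ/6

Derivation:
rank_ℚ(R)=2; free=4−2=2
SNF(R) diag = [2, 6] → torsion [2, 6]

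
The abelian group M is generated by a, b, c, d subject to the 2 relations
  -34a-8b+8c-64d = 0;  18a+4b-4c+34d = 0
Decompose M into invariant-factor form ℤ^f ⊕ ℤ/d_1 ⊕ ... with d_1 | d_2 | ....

rank_ℚ(R)=2; free=4−2=2
SNF(R) diag = [2, 2] → torsion [2, 2]

Answer: M ≅ ℤ^2 ⊕ ℤ/2 ⊕ ℤ/2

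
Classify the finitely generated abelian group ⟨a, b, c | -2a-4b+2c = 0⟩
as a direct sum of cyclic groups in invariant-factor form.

rank_ℚ(R)=1; free=3−1=2
SNF(R) diag = [2] → torsion [2]

Answer: M ≅ ℤ^2 ⊕ ℤ/2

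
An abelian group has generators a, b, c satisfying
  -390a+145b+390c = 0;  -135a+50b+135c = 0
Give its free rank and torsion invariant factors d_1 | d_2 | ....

Answer: M ≅ ℤ^1 ⊕ ℤ/5 ⊕ ℤ/15

Derivation:
rank_ℚ(R)=2; free=3−2=1
SNF(R) diag = [5, 15] → torsion [5, 15]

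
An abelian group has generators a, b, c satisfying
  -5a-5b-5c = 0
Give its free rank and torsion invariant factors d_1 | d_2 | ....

rank_ℚ(R)=1; free=3−1=2
SNF(R) diag = [5] → torsion [5]

Answer: M ≅ ℤ^2 ⊕ ℤ/5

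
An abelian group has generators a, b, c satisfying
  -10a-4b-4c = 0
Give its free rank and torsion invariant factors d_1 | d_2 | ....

Answer: M ≅ ℤ^2 ⊕ ℤ/2

Derivation:
rank_ℚ(R)=1; free=3−1=2
SNF(R) diag = [2] → torsion [2]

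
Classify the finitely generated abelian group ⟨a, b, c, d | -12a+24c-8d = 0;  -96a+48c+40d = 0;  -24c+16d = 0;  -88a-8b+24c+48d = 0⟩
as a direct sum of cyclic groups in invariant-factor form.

Answer: M ≅ ℤ/4 ⊕ ℤ/8 ⊕ ℤ/24 ⊕ ℤ/24

Derivation:
rank_ℚ(R)=4; free=4−4=0
SNF(R) diag = [4, 8, 24, 24] → torsion [4, 8, 24, 24]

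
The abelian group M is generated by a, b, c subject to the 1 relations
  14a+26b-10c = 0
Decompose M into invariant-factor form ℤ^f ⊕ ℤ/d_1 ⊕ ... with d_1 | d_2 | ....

rank_ℚ(R)=1; free=3−1=2
SNF(R) diag = [2] → torsion [2]

Answer: M ≅ ℤ^2 ⊕ ℤ/2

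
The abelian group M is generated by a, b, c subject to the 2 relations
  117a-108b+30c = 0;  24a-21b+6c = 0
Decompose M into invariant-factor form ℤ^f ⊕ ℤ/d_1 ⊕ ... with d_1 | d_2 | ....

rank_ℚ(R)=2; free=3−2=1
SNF(R) diag = [3, 3] → torsion [3, 3]

Answer: M ≅ ℤ^1 ⊕ ℤ/3 ⊕ ℤ/3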